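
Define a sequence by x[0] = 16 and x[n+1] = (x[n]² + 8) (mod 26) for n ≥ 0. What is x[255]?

12

We have x[0] = 16,  x[1] = 4,  x[2] = 24,  x[3] = 12,  x[4] = 22,  x[5] = 24.
Since x[5] = x[2] = 24, the sequence is eventually periodic: after a pre-period of length 2 it cycles with period 3.
For n ≥ 2, x[n] depends only on (n - 2) mod 3. (255 - 2) mod 3 = 1, so x[255] = x[3] = 12.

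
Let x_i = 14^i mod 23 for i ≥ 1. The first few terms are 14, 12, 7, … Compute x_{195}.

10

x_1 = 14, x_2 = 12, x_3 = 7, x_4 = 6, x_5 = 15, x_6 = 3, x_7 = 19, x_8 = 13, x_9 = 21, x_{10} = 18, x_{11} = 22, x_{12} = 9, x_{13} = 11, x_{14} = 16, x_{15} = 17, x_{16} = 8, x_{17} = 20, x_{18} = 4, x_{19} = 10, x_{20} = 2, x_{21} = 5, x_{22} = 1, x_{23} = 14.
The sequence repeats with period 22.
So x_{195} = x_{1 + ((195-1) mod 22)} = x_{19} = 10.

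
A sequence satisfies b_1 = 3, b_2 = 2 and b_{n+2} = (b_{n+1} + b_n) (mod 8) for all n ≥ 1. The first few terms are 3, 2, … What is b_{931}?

We have b_1 = 3; b_2 = 2; b_3 = 5; b_4 = 7; b_5 = 4; b_6 = 3; b_7 = 7; b_8 = 2; b_9 = 1; b_{10} = 3; b_{11} = 4; b_{12} = 7; b_{13} = 3; b_{14} = 2.
The sequence repeats with period 12.
(931 - 1) mod 12 = 6, so b_{931} = b_7 = 7.

7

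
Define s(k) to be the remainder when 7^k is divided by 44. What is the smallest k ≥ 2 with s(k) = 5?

2

Listing terms: s(1) = 7, s(2) = 5, s(3) = 35, s(4) = 25, s(5) = 43, s(6) = 37, s(7) = 39, s(8) = 9, s(9) = 19, s(10) = 1, s(11) = 7.
Since s(11) = s(1) = 7, the sequence is periodic with period 10.
The value 5 first appears (with k ≥ 2) at s(2).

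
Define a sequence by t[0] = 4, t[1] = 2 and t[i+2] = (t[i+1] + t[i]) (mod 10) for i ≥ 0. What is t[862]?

Computing terms: t[0] = 4,  t[1] = 2,  t[2] = 6,  t[3] = 8,  t[4] = 4,  t[5] = 2.
Since (t[4], t[5]) = (t[0], t[1]) = (4, 2) (two consecutive terms determine the rest), the sequence is periodic with period 4.
So t[862] = t[0 + ((862-0) mod 4)] = t[2] = 6.

6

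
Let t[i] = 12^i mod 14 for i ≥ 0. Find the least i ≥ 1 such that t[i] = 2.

4

Computing terms: t[0] = 1,  t[1] = 12,  t[2] = 4,  t[3] = 6,  t[4] = 2,  t[5] = 10,  t[6] = 8,  t[7] = 12.
Since t[7] = t[1] = 12, the sequence is eventually periodic: after a pre-period of length 1 it cycles with period 6.
The value 2 first appears (with i ≥ 1) at t[4].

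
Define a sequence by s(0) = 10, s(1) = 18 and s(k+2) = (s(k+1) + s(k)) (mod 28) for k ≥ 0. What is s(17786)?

Listing terms: s(0) = 10,  s(1) = 18,  s(2) = 0,  s(3) = 18,  s(4) = 18,  s(5) = 8,  s(6) = 26,  s(7) = 6,  s(8) = 4,  s(9) = 10,  s(10) = 14,  s(11) = 24,  s(12) = 10,  s(13) = 6,  s(14) = 16,  s(15) = 22,  s(16) = 10,  s(17) = 4,  s(18) = 14,  s(19) = 18,  s(20) = 4,  s(21) = 22,  s(22) = 26,  s(23) = 20,  s(24) = 18,  s(25) = 10,  s(26) = 0,  s(27) = 10,  s(28) = 10,  s(29) = 20,  s(30) = 2,  s(31) = 22,  s(32) = 24,  s(33) = 18,  s(34) = 14,  s(35) = 4,  s(36) = 18,  s(37) = 22,  s(38) = 12,  s(39) = 6,  s(40) = 18,  s(41) = 24,  s(42) = 14,  s(43) = 10,  s(44) = 24,  s(45) = 6,  s(46) = 2,  s(47) = 8,  s(48) = 10,  s(49) = 18.
The sequence repeats with period 48.
(17786 - 0) mod 48 = 26, so s(17786) = s(26) = 0.

0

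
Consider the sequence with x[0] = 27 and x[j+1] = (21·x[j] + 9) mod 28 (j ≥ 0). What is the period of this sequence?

x[0] = 27,  x[1] = 16,  x[2] = 9,  x[3] = 2,  x[4] = 23,  x[5] = 16.
Since x[5] = x[1] = 16, the sequence is eventually periodic: after a pre-period of length 1 it cycles with period 4.

4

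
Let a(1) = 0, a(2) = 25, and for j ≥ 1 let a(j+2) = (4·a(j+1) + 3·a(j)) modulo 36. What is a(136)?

7

We have a(1) = 0,  a(2) = 25,  a(3) = 28,  a(4) = 7,  a(5) = 4,  a(6) = 1,  a(7) = 16,  a(8) = 31,  a(9) = 28,  a(10) = 25,  a(11) = 4,  a(12) = 19,  a(13) = 16,  a(14) = 13,  a(15) = 28,  a(16) = 7.
Since (a(15), a(16)) = (a(3), a(4)) = (28, 7) (two consecutive terms determine the rest), the sequence is eventually periodic: after a pre-period of length 2 it cycles with period 12.
For j ≥ 3, a(j) depends only on (j - 3) mod 12. (136 - 3) mod 12 = 1, so a(136) = a(4) = 7.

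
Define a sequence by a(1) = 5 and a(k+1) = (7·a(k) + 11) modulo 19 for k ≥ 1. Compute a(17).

a(1) = 5; a(2) = 8; a(3) = 10; a(4) = 5.
The sequence repeats with period 3.
(17 - 1) mod 3 = 1, so a(17) = a(2) = 8.

8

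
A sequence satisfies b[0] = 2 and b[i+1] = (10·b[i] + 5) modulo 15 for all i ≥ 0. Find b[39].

5

Listing terms: b[0] = 2, b[1] = 10, b[2] = 0, b[3] = 5, b[4] = 10.
Since b[4] = b[1] = 10, the sequence is eventually periodic: after a pre-period of length 1 it cycles with period 3.
For i ≥ 1, b[i] depends only on (i - 1) mod 3. (39 - 1) mod 3 = 2, so b[39] = b[3] = 5.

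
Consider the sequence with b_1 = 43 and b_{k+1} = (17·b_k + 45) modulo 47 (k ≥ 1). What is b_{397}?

42

We have b_1 = 43; b_2 = 24; b_3 = 30; b_4 = 38; b_5 = 33; b_6 = 42; b_7 = 7; b_8 = 23; b_9 = 13; b_{10} = 31; b_{11} = 8; b_{12} = 40; b_{13} = 20; b_{14} = 9; b_{15} = 10; b_{16} = 27; b_{17} = 34; b_{18} = 12; b_{19} = 14; b_{20} = 1; b_{21} = 15; b_{22} = 18; b_{23} = 22; b_{24} = 43.
Since b_{24} = b_1 = 43, the sequence is periodic with period 23.
(397 - 1) mod 23 = 5, so b_{397} = b_6 = 42.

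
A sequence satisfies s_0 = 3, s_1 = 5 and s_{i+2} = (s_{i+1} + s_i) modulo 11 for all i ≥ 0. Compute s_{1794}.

10

s_0 = 3, s_1 = 5, s_2 = 8, s_3 = 2, s_4 = 10, s_5 = 1, s_6 = 0, s_7 = 1, s_8 = 1, s_9 = 2, s_{10} = 3, s_{11} = 5.
Since (s_{10}, s_{11}) = (s_0, s_1) = (3, 5) (two consecutive terms determine the rest), the sequence is periodic with period 10.
(1794 - 0) mod 10 = 4, so s_{1794} = s_4 = 10.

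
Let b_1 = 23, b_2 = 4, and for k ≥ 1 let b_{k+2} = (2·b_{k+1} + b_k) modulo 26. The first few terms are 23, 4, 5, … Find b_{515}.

5

b_1 = 23, b_2 = 4, b_3 = 5, b_4 = 14, b_5 = 7, b_6 = 2, b_7 = 11, b_8 = 24, b_9 = 7, b_{10} = 12, b_{11} = 5, b_{12} = 22, b_{13} = 23, b_{14} = 16, b_{15} = 3, b_{16} = 22, b_{17} = 21, b_{18} = 12, b_{19} = 19, b_{20} = 24, b_{21} = 15, b_{22} = 2, b_{23} = 19, b_{24} = 14, b_{25} = 21, b_{26} = 4, b_{27} = 3, b_{28} = 10, b_{29} = 23, b_{30} = 4.
Since (b_{29}, b_{30}) = (b_1, b_2) = (23, 4) (two consecutive terms determine the rest), the sequence is periodic with period 28.
So b_{515} = b_{1 + ((515-1) mod 28)} = b_{11} = 5.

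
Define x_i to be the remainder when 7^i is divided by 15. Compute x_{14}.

4

Listing terms: x_1 = 7; x_2 = 4; x_3 = 13; x_4 = 1; x_5 = 7.
Since x_5 = x_1 = 7, the sequence is periodic with period 4.
So x_{14} = x_{1 + ((14-1) mod 4)} = x_2 = 4.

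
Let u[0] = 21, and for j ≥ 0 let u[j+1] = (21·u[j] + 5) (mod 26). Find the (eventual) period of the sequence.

We have u[0] = 21; u[1] = 4; u[2] = 11; u[3] = 2; u[4] = 21.
The sequence repeats with period 4.

4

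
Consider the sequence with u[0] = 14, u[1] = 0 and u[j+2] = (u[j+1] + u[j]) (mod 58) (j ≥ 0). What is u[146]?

12

Computing terms: u[0] = 14, u[1] = 0, u[2] = 14, u[3] = 14, u[4] = 28, u[5] = 42, u[6] = 12, u[7] = 54, u[8] = 8, u[9] = 4, u[10] = 12, u[11] = 16, u[12] = 28, u[13] = 44, u[14] = 14, u[15] = 0.
The sequence repeats with period 14.
(146 - 0) mod 14 = 6, so u[146] = u[6] = 12.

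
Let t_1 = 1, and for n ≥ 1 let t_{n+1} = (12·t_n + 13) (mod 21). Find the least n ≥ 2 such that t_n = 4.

2

We have t_1 = 1, t_2 = 4, t_3 = 19, t_4 = 10, t_5 = 7, t_6 = 13, t_7 = 1.
The sequence repeats with period 6.
The value 4 first appears (with n ≥ 2) at t_2.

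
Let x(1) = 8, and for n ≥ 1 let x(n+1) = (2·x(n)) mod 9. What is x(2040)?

4

We have x(1) = 8,  x(2) = 7,  x(3) = 5,  x(4) = 1,  x(5) = 2,  x(6) = 4,  x(7) = 8.
The sequence repeats with period 6.
(2040 - 1) mod 6 = 5, so x(2040) = x(6) = 4.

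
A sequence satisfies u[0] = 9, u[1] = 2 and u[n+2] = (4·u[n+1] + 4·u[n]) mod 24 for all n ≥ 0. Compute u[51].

Computing terms: u[0] = 9, u[1] = 2, u[2] = 20, u[3] = 16, u[4] = 0, u[5] = 16, u[6] = 16, u[7] = 8, u[8] = 0, u[9] = 8, u[10] = 8, u[11] = 16, u[12] = 0.
Since (u[11], u[12]) = (u[3], u[4]) = (16, 0) (two consecutive terms determine the rest), the sequence is eventually periodic: after a pre-period of length 3 it cycles with period 8.
For n ≥ 3, u[n] depends only on (n - 3) mod 8. (51 - 3) mod 8 = 0, so u[51] = u[3] = 16.

16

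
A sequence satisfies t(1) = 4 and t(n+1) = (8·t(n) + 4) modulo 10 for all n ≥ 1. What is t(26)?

t(1) = 4; t(2) = 6; t(3) = 2; t(4) = 0; t(5) = 4.
The sequence repeats with period 4.
(26 - 1) mod 4 = 1, so t(26) = t(2) = 6.

6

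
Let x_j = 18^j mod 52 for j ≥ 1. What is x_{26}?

12

Computing terms: x_1 = 18; x_2 = 12; x_3 = 8; x_4 = 40; x_5 = 44; x_6 = 12.
Since x_6 = x_2 = 12, the sequence is eventually periodic: after a pre-period of length 1 it cycles with period 4.
For j ≥ 2, x_j depends only on (j - 2) mod 4. (26 - 2) mod 4 = 0, so x_{26} = x_2 = 12.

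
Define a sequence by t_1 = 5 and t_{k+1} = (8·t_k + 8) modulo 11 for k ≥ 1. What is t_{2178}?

t_1 = 5; t_2 = 4; t_3 = 7; t_4 = 9; t_5 = 3; t_6 = 10; t_7 = 0; t_8 = 8; t_9 = 6; t_{10} = 1; t_{11} = 5.
The sequence repeats with period 10.
(2178 - 1) mod 10 = 7, so t_{2178} = t_8 = 8.

8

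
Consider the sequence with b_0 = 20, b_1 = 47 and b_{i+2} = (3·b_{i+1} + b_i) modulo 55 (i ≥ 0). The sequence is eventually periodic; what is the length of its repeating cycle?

24

b_0 = 20, b_1 = 47, b_2 = 51, b_3 = 35, b_4 = 46, b_5 = 8, b_6 = 15, b_7 = 53, b_8 = 9, b_9 = 25, b_{10} = 29, b_{11} = 2, b_{12} = 35, b_{13} = 52, b_{14} = 26, b_{15} = 20, b_{16} = 31, b_{17} = 3, b_{18} = 40, b_{19} = 13, b_{20} = 24, b_{21} = 30, b_{22} = 4, b_{23} = 42, b_{24} = 20, b_{25} = 47.
The sequence repeats with period 24.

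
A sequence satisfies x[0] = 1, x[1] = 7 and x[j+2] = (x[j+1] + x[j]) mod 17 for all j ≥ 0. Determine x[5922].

16

Listing terms: x[0] = 1,  x[1] = 7,  x[2] = 8,  x[3] = 15,  x[4] = 6,  x[5] = 4,  x[6] = 10,  x[7] = 14,  x[8] = 7,  x[9] = 4,  x[10] = 11,  x[11] = 15,  x[12] = 9,  x[13] = 7,  x[14] = 16,  x[15] = 6,  x[16] = 5,  x[17] = 11,  x[18] = 16,  x[19] = 10,  x[20] = 9,  x[21] = 2,  x[22] = 11,  x[23] = 13,  x[24] = 7,  x[25] = 3,  x[26] = 10,  x[27] = 13,  x[28] = 6,  x[29] = 2,  x[30] = 8,  x[31] = 10,  x[32] = 1,  x[33] = 11,  x[34] = 12,  x[35] = 6,  x[36] = 1,  x[37] = 7.
Since (x[36], x[37]) = (x[0], x[1]) = (1, 7) (two consecutive terms determine the rest), the sequence is periodic with period 36.
(5922 - 0) mod 36 = 18, so x[5922] = x[18] = 16.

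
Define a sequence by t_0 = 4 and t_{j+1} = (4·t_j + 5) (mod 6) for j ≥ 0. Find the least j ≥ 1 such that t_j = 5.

2

We have t_0 = 4; t_1 = 3; t_2 = 5; t_3 = 1; t_4 = 3.
Since t_4 = t_1 = 3, the sequence is eventually periodic: after a pre-period of length 1 it cycles with period 3.
The value 5 first appears (with j ≥ 1) at t_2.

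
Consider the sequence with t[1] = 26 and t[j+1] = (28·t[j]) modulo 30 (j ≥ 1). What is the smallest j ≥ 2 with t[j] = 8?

2

Computing terms: t[1] = 26; t[2] = 8; t[3] = 14; t[4] = 2; t[5] = 26.
The sequence repeats with period 4.
The value 8 first appears (with j ≥ 2) at t[2].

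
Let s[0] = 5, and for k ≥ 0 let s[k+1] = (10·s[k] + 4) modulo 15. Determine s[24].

We have s[0] = 5, s[1] = 9, s[2] = 4, s[3] = 14, s[4] = 9.
Since s[4] = s[1] = 9, the sequence is eventually periodic: after a pre-period of length 1 it cycles with period 3.
For k ≥ 1, s[k] depends only on (k - 1) mod 3. (24 - 1) mod 3 = 2, so s[24] = s[3] = 14.

14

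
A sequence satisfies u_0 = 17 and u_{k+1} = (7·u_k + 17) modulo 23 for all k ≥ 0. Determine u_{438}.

14

We have u_0 = 17; u_1 = 21; u_2 = 3; u_3 = 15; u_4 = 7; u_5 = 20; u_6 = 19; u_7 = 12; u_8 = 9; u_9 = 11; u_{10} = 2; u_{11} = 8; u_{12} = 4; u_{13} = 22; u_{14} = 10; u_{15} = 18; u_{16} = 5; u_{17} = 6; u_{18} = 13; u_{19} = 16; u_{20} = 14; u_{21} = 0; u_{22} = 17.
The sequence repeats with period 22.
So u_{438} = u_{0 + ((438-0) mod 22)} = u_{20} = 14.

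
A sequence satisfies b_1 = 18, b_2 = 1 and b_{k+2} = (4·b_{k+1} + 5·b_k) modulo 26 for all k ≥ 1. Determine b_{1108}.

b_1 = 18; b_2 = 1; b_3 = 16; b_4 = 17; b_5 = 18; b_6 = 1.
The sequence repeats with period 4.
So b_{1108} = b_{1 + ((1108-1) mod 4)} = b_4 = 17.

17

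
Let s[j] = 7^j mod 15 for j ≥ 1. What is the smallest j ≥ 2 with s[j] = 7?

Computing terms: s[1] = 7, s[2] = 4, s[3] = 13, s[4] = 1, s[5] = 7.
Since s[5] = s[1] = 7, the sequence is periodic with period 4.
The value 7 next appears (with j ≥ 2) at s[5].

5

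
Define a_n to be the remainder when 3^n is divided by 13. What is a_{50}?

9

a_1 = 3,  a_2 = 9,  a_3 = 1,  a_4 = 3.
The sequence repeats with period 3.
So a_{50} = a_{1 + ((50-1) mod 3)} = a_2 = 9.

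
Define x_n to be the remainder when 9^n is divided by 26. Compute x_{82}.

Listing terms: x_1 = 9; x_2 = 3; x_3 = 1; x_4 = 9.
The sequence repeats with period 3.
(82 - 1) mod 3 = 0, so x_{82} = x_1 = 9.

9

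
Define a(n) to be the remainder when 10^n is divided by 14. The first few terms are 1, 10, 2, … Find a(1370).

2

We have a(0) = 1; a(1) = 10; a(2) = 2; a(3) = 6; a(4) = 4; a(5) = 12; a(6) = 8; a(7) = 10.
Since a(7) = a(1) = 10, the sequence is eventually periodic: after a pre-period of length 1 it cycles with period 6.
For n ≥ 1, a(n) depends only on (n - 1) mod 6. (1370 - 1) mod 6 = 1, so a(1370) = a(2) = 2.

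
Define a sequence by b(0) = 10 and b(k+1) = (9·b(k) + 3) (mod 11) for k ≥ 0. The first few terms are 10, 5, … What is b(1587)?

4

Computing terms: b(0) = 10,  b(1) = 5,  b(2) = 4,  b(3) = 6,  b(4) = 2,  b(5) = 10.
Since b(5) = b(0) = 10, the sequence is periodic with period 5.
So b(1587) = b(0 + ((1587-0) mod 5)) = b(2) = 4.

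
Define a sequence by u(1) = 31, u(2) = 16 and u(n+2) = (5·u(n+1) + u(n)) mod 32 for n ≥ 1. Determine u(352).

Listing terms: u(1) = 31, u(2) = 16, u(3) = 15, u(4) = 27, u(5) = 22, u(6) = 9, u(7) = 3, u(8) = 24, u(9) = 27, u(10) = 31, u(11) = 22, u(12) = 13, u(13) = 23, u(14) = 0, u(15) = 23, u(16) = 19, u(17) = 22, u(18) = 1, u(19) = 27, u(20) = 8, u(21) = 3, u(22) = 23, u(23) = 22, u(24) = 5, u(25) = 15, u(26) = 16, u(27) = 31, u(28) = 11, u(29) = 22, u(30) = 25, u(31) = 19, u(32) = 24, u(33) = 11, u(34) = 15, u(35) = 22, u(36) = 29, u(37) = 7, u(38) = 0, u(39) = 7, u(40) = 3, u(41) = 22, u(42) = 17, u(43) = 11, u(44) = 8, u(45) = 19, u(46) = 7, u(47) = 22, u(48) = 21, u(49) = 31, u(50) = 16.
Since (u(49), u(50)) = (u(1), u(2)) = (31, 16) (two consecutive terms determine the rest), the sequence is periodic with period 48.
So u(352) = u(1 + ((352-1) mod 48)) = u(16) = 19.

19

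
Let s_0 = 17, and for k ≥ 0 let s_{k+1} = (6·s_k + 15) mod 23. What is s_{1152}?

We have s_0 = 17, s_1 = 2, s_2 = 4, s_3 = 16, s_4 = 19, s_5 = 14, s_6 = 7, s_7 = 11, s_8 = 12, s_9 = 18, s_{10} = 8, s_{11} = 17.
The sequence repeats with period 11.
So s_{1152} = s_{0 + ((1152-0) mod 11)} = s_8 = 12.

12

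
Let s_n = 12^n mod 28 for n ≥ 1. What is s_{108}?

Listing terms: s_1 = 12,  s_2 = 4,  s_3 = 20,  s_4 = 16,  s_5 = 24,  s_6 = 8,  s_7 = 12.
The sequence repeats with period 6.
So s_{108} = s_{1 + ((108-1) mod 6)} = s_6 = 8.

8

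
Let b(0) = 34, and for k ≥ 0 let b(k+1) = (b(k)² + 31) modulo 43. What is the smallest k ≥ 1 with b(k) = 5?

b(0) = 34,  b(1) = 26,  b(2) = 19,  b(3) = 5,  b(4) = 13,  b(5) = 28,  b(6) = 41,  b(7) = 35,  b(8) = 9,  b(9) = 26.
Since b(9) = b(1) = 26, the sequence is eventually periodic: after a pre-period of length 1 it cycles with period 8.
The value 5 first appears (with k ≥ 1) at b(3).

3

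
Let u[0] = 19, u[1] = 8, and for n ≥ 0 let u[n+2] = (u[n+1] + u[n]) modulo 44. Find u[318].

19

u[0] = 19,  u[1] = 8,  u[2] = 27,  u[3] = 35,  u[4] = 18,  u[5] = 9,  u[6] = 27,  u[7] = 36,  u[8] = 19,  u[9] = 11,  u[10] = 30,  u[11] = 41,  u[12] = 27,  u[13] = 24,  u[14] = 7,  u[15] = 31,  u[16] = 38,  u[17] = 25,  u[18] = 19,  u[19] = 0,  u[20] = 19,  u[21] = 19,  u[22] = 38,  u[23] = 13,  u[24] = 7,  u[25] = 20,  u[26] = 27,  u[27] = 3,  u[28] = 30,  u[29] = 33,  u[30] = 19,  u[31] = 8.
Since (u[30], u[31]) = (u[0], u[1]) = (19, 8) (two consecutive terms determine the rest), the sequence is periodic with period 30.
(318 - 0) mod 30 = 18, so u[318] = u[18] = 19.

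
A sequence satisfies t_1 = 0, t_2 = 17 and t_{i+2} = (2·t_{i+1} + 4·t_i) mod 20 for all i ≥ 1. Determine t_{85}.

8

Listing terms: t_1 = 0; t_2 = 17; t_3 = 14; t_4 = 16; t_5 = 8; t_6 = 0; t_7 = 12; t_8 = 4; t_9 = 16; t_{10} = 8.
Since (t_9, t_{10}) = (t_4, t_5) = (16, 8) (two consecutive terms determine the rest), the sequence is eventually periodic: after a pre-period of length 3 it cycles with period 5.
For i ≥ 4, t_i depends only on (i - 4) mod 5. (85 - 4) mod 5 = 1, so t_{85} = t_5 = 8.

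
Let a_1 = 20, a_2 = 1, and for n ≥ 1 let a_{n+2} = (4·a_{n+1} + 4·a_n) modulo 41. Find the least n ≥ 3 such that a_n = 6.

We have a_1 = 20, a_2 = 1, a_3 = 2, a_4 = 12, a_5 = 15, a_6 = 26, a_7 = 0, a_8 = 22, a_9 = 6, a_{10} = 30, a_{11} = 21, a_{12} = 40, a_{13} = 39, a_{14} = 29, a_{15} = 26, a_{16} = 15, a_{17} = 0, a_{18} = 19, a_{19} = 35, a_{20} = 11, a_{21} = 20, a_{22} = 1.
Since (a_{21}, a_{22}) = (a_1, a_2) = (20, 1) (two consecutive terms determine the rest), the sequence is periodic with period 20.
The value 6 first appears (with n ≥ 3) at a_9.

9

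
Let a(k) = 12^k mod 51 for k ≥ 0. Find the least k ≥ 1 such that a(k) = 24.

Computing terms: a(0) = 1,  a(1) = 12,  a(2) = 42,  a(3) = 45,  a(4) = 30,  a(5) = 3,  a(6) = 36,  a(7) = 24,  a(8) = 33,  a(9) = 39,  a(10) = 9,  a(11) = 6,  a(12) = 21,  a(13) = 48,  a(14) = 15,  a(15) = 27,  a(16) = 18,  a(17) = 12.
Since a(17) = a(1) = 12, the sequence is eventually periodic: after a pre-period of length 1 it cycles with period 16.
The value 24 first appears (with k ≥ 1) at a(7).

7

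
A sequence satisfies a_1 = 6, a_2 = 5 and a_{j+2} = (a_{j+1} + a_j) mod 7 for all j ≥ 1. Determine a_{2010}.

a_1 = 6, a_2 = 5, a_3 = 4, a_4 = 2, a_5 = 6, a_6 = 1, a_7 = 0, a_8 = 1, a_9 = 1, a_{10} = 2, a_{11} = 3, a_{12} = 5, a_{13} = 1, a_{14} = 6, a_{15} = 0, a_{16} = 6, a_{17} = 6, a_{18} = 5.
The sequence repeats with period 16.
So a_{2010} = a_{1 + ((2010-1) mod 16)} = a_{10} = 2.

2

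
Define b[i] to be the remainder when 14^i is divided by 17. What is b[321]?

Listing terms: b[0] = 1, b[1] = 14, b[2] = 9, b[3] = 7, b[4] = 13, b[5] = 12, b[6] = 15, b[7] = 6, b[8] = 16, b[9] = 3, b[10] = 8, b[11] = 10, b[12] = 4, b[13] = 5, b[14] = 2, b[15] = 11, b[16] = 1.
The sequence repeats with period 16.
(321 - 0) mod 16 = 1, so b[321] = b[1] = 14.

14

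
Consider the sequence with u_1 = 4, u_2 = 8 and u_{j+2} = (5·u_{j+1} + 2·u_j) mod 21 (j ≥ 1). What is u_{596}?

2

u_1 = 4,  u_2 = 8,  u_3 = 6,  u_4 = 4,  u_5 = 11,  u_6 = 0,  u_7 = 1,  u_8 = 5,  u_9 = 6,  u_{10} = 19,  u_{11} = 2,  u_{12} = 6,  u_{13} = 13,  u_{14} = 14,  u_{15} = 12,  u_{16} = 4,  u_{17} = 2,  u_{18} = 18,  u_{19} = 10,  u_{20} = 2,  u_{21} = 9,  u_{22} = 7,  u_{23} = 11,  u_{24} = 6,  u_{25} = 10,  u_{26} = 20,  u_{27} = 15,  u_{28} = 10,  u_{29} = 17,  u_{30} = 0,  u_{31} = 13,  u_{32} = 2,  u_{33} = 15,  u_{34} = 16,  u_{35} = 5,  u_{36} = 15,  u_{37} = 1,  u_{38} = 14,  u_{39} = 9,  u_{40} = 10,  u_{41} = 5,  u_{42} = 3,  u_{43} = 4,  u_{44} = 5,  u_{45} = 12,  u_{46} = 7,  u_{47} = 17,  u_{48} = 15,  u_{49} = 4,  u_{50} = 8.
The sequence repeats with period 48.
So u_{596} = u_{1 + ((596-1) mod 48)} = u_{20} = 2.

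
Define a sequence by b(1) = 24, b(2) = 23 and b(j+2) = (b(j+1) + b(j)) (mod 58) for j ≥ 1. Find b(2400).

Listing terms: b(1) = 24,  b(2) = 23,  b(3) = 47,  b(4) = 12,  b(5) = 1,  b(6) = 13,  b(7) = 14,  b(8) = 27,  b(9) = 41,  b(10) = 10,  b(11) = 51,  b(12) = 3,  b(13) = 54,  b(14) = 57,  b(15) = 53,  b(16) = 52,  b(17) = 47,  b(18) = 41,  b(19) = 30,  b(20) = 13,  b(21) = 43,  b(22) = 56,  b(23) = 41,  b(24) = 39,  b(25) = 22,  b(26) = 3,  b(27) = 25,  b(28) = 28,  b(29) = 53,  b(30) = 23,  b(31) = 18,  b(32) = 41,  b(33) = 1,  b(34) = 42,  b(35) = 43,  b(36) = 27,  b(37) = 12,  b(38) = 39,  b(39) = 51,  b(40) = 32,  b(41) = 25,  b(42) = 57,  b(43) = 24,  b(44) = 23.
The sequence repeats with period 42.
(2400 - 1) mod 42 = 5, so b(2400) = b(6) = 13.

13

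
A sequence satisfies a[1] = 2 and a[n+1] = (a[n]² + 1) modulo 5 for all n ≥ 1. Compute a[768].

1

Listing terms: a[1] = 2; a[2] = 0; a[3] = 1; a[4] = 2.
The sequence repeats with period 3.
(768 - 1) mod 3 = 2, so a[768] = a[3] = 1.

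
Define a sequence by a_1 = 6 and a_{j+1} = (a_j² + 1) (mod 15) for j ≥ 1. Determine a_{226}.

11

Listing terms: a_1 = 6, a_2 = 7, a_3 = 5, a_4 = 11, a_5 = 2, a_6 = 5.
Since a_6 = a_3 = 5, the sequence is eventually periodic: after a pre-period of length 2 it cycles with period 3.
For j ≥ 3, a_j depends only on (j - 3) mod 3. (226 - 3) mod 3 = 1, so a_{226} = a_4 = 11.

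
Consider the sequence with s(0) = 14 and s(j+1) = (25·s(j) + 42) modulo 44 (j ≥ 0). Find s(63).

s(0) = 14,  s(1) = 40,  s(2) = 30,  s(3) = 0,  s(4) = 42,  s(5) = 36,  s(6) = 18,  s(7) = 8,  s(8) = 22,  s(9) = 20,  s(10) = 14.
The sequence repeats with period 10.
So s(63) = s(0 + ((63-0) mod 10)) = s(3) = 0.

0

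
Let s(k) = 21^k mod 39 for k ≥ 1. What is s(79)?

Listing terms: s(1) = 21; s(2) = 12; s(3) = 18; s(4) = 27; s(5) = 21.
Since s(5) = s(1) = 21, the sequence is periodic with period 4.
So s(79) = s(1 + ((79-1) mod 4)) = s(3) = 18.

18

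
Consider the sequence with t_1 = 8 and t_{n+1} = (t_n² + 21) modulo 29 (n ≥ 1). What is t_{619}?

8

Computing terms: t_1 = 8, t_2 = 27, t_3 = 25, t_4 = 8.
Since t_4 = t_1 = 8, the sequence is periodic with period 3.
(619 - 1) mod 3 = 0, so t_{619} = t_1 = 8.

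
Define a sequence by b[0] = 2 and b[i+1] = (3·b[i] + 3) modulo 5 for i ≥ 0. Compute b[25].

We have b[0] = 2; b[1] = 4; b[2] = 0; b[3] = 3; b[4] = 2.
Since b[4] = b[0] = 2, the sequence is periodic with period 4.
(25 - 0) mod 4 = 1, so b[25] = b[1] = 4.

4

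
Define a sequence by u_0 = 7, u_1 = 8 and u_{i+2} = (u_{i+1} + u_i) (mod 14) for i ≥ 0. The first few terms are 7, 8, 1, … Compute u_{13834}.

u_0 = 7,  u_1 = 8,  u_2 = 1,  u_3 = 9,  u_4 = 10,  u_5 = 5,  u_6 = 1,  u_7 = 6,  u_8 = 7,  u_9 = 13,  u_{10} = 6,  u_{11} = 5,  u_{12} = 11,  u_{13} = 2,  u_{14} = 13,  u_{15} = 1,  u_{16} = 0,  u_{17} = 1,  u_{18} = 1,  u_{19} = 2,  u_{20} = 3,  u_{21} = 5,  u_{22} = 8,  u_{23} = 13,  u_{24} = 7,  u_{25} = 6,  u_{26} = 13,  u_{27} = 5,  u_{28} = 4,  u_{29} = 9,  u_{30} = 13,  u_{31} = 8,  u_{32} = 7,  u_{33} = 1,  u_{34} = 8,  u_{35} = 9,  u_{36} = 3,  u_{37} = 12,  u_{38} = 1,  u_{39} = 13,  u_{40} = 0,  u_{41} = 13,  u_{42} = 13,  u_{43} = 12,  u_{44} = 11,  u_{45} = 9,  u_{46} = 6,  u_{47} = 1,  u_{48} = 7,  u_{49} = 8.
Since (u_{48}, u_{49}) = (u_0, u_1) = (7, 8) (two consecutive terms determine the rest), the sequence is periodic with period 48.
So u_{13834} = u_{0 + ((13834-0) mod 48)} = u_{10} = 6.

6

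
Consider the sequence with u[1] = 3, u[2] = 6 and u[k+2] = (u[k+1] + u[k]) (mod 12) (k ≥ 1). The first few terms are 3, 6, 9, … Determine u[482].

6

We have u[1] = 3; u[2] = 6; u[3] = 9; u[4] = 3; u[5] = 0; u[6] = 3; u[7] = 3; u[8] = 6.
The sequence repeats with period 6.
(482 - 1) mod 6 = 1, so u[482] = u[2] = 6.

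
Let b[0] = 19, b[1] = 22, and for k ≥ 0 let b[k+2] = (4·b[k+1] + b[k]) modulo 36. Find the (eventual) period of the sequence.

8

b[0] = 19,  b[1] = 22,  b[2] = 35,  b[3] = 18,  b[4] = 35,  b[5] = 14,  b[6] = 19,  b[7] = 18,  b[8] = 19,  b[9] = 22.
Since (b[8], b[9]) = (b[0], b[1]) = (19, 22) (two consecutive terms determine the rest), the sequence is periodic with period 8.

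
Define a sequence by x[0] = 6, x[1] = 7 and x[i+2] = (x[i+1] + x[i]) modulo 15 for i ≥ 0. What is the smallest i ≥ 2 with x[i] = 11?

6

x[0] = 6; x[1] = 7; x[2] = 13; x[3] = 5; x[4] = 3; x[5] = 8; x[6] = 11; x[7] = 4; x[8] = 0; x[9] = 4; x[10] = 4; x[11] = 8; x[12] = 12; x[13] = 5; x[14] = 2; x[15] = 7; x[16] = 9; x[17] = 1; x[18] = 10; x[19] = 11; x[20] = 6; x[21] = 2; x[22] = 8; x[23] = 10; x[24] = 3; x[25] = 13; x[26] = 1; x[27] = 14; x[28] = 0; x[29] = 14; x[30] = 14; x[31] = 13; x[32] = 12; x[33] = 10; x[34] = 7; x[35] = 2; x[36] = 9; x[37] = 11; x[38] = 5; x[39] = 1; x[40] = 6; x[41] = 7.
Since (x[40], x[41]) = (x[0], x[1]) = (6, 7) (two consecutive terms determine the rest), the sequence is periodic with period 40.
The value 11 first appears (with i ≥ 2) at x[6].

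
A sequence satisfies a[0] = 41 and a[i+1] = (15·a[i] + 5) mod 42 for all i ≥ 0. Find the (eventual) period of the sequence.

Listing terms: a[0] = 41, a[1] = 32, a[2] = 23, a[3] = 14, a[4] = 5, a[5] = 38, a[6] = 29, a[7] = 20, a[8] = 11, a[9] = 2, a[10] = 35, a[11] = 26, a[12] = 17, a[13] = 8, a[14] = 41.
Since a[14] = a[0] = 41, the sequence is periodic with period 14.

14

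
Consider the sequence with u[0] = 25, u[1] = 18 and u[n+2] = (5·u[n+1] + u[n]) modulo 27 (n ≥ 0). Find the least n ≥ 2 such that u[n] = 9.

5

We have u[0] = 25, u[1] = 18, u[2] = 7, u[3] = 26, u[4] = 2, u[5] = 9, u[6] = 20, u[7] = 1, u[8] = 25, u[9] = 18.
Since (u[8], u[9]) = (u[0], u[1]) = (25, 18) (two consecutive terms determine the rest), the sequence is periodic with period 8.
The value 9 first appears (with n ≥ 2) at u[5].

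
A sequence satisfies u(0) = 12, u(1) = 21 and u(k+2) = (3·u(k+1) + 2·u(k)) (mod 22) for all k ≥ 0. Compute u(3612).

9

u(0) = 12, u(1) = 21, u(2) = 21, u(3) = 17, u(4) = 5, u(5) = 5, u(6) = 3, u(7) = 19, u(8) = 19, u(9) = 7, u(10) = 15, u(11) = 15, u(12) = 9, u(13) = 13, u(14) = 13, u(15) = 21, u(16) = 1, u(17) = 1, u(18) = 5, u(19) = 17, u(20) = 17, u(21) = 19, u(22) = 3, u(23) = 3, u(24) = 15, u(25) = 7, u(26) = 7, u(27) = 13, u(28) = 9, u(29) = 9, u(30) = 1, u(31) = 21, u(32) = 21.
Since (u(31), u(32)) = (u(1), u(2)) = (21, 21) (two consecutive terms determine the rest), the sequence is eventually periodic: after a pre-period of length 1 it cycles with period 30.
For k ≥ 1, u(k) depends only on (k - 1) mod 30. (3612 - 1) mod 30 = 11, so u(3612) = u(12) = 9.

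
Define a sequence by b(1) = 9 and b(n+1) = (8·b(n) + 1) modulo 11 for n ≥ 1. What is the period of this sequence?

10

Listing terms: b(1) = 9,  b(2) = 7,  b(3) = 2,  b(4) = 6,  b(5) = 5,  b(6) = 8,  b(7) = 10,  b(8) = 4,  b(9) = 0,  b(10) = 1,  b(11) = 9.
Since b(11) = b(1) = 9, the sequence is periodic with period 10.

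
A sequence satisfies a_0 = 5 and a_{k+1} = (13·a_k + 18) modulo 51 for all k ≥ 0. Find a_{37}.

We have a_0 = 5, a_1 = 32, a_2 = 26, a_3 = 50, a_4 = 5.
Since a_4 = a_0 = 5, the sequence is periodic with period 4.
(37 - 0) mod 4 = 1, so a_{37} = a_1 = 32.

32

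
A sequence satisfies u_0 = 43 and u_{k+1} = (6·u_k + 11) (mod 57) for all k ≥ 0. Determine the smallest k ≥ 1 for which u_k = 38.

Computing terms: u_0 = 43; u_1 = 41; u_2 = 29; u_3 = 14; u_4 = 38; u_5 = 11; u_6 = 20; u_7 = 17; u_8 = 56; u_9 = 5; u_{10} = 41.
Since u_{10} = u_1 = 41, the sequence is eventually periodic: after a pre-period of length 1 it cycles with period 9.
The value 38 first appears (with k ≥ 1) at u_4.

4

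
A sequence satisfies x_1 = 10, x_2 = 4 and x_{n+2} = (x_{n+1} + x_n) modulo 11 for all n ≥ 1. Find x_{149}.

x_1 = 10; x_2 = 4; x_3 = 3; x_4 = 7; x_5 = 10; x_6 = 6; x_7 = 5; x_8 = 0; x_9 = 5; x_{10} = 5; x_{11} = 10; x_{12} = 4.
Since (x_{11}, x_{12}) = (x_1, x_2) = (10, 4) (two consecutive terms determine the rest), the sequence is periodic with period 10.
So x_{149} = x_{1 + ((149-1) mod 10)} = x_9 = 5.

5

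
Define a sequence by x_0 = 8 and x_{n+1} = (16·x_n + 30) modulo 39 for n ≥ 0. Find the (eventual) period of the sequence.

Listing terms: x_0 = 8,  x_1 = 2,  x_2 = 23,  x_3 = 8.
Since x_3 = x_0 = 8, the sequence is periodic with period 3.

3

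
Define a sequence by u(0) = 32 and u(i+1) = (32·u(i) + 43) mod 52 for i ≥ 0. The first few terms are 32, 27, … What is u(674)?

23

Listing terms: u(0) = 32; u(1) = 27; u(2) = 23; u(3) = 51; u(4) = 11; u(5) = 31; u(6) = 47; u(7) = 39; u(8) = 43; u(9) = 15; u(10) = 3; u(11) = 35; u(12) = 19; u(13) = 27.
Since u(13) = u(1) = 27, the sequence is eventually periodic: after a pre-period of length 1 it cycles with period 12.
For i ≥ 1, u(i) depends only on (i - 1) mod 12. (674 - 1) mod 12 = 1, so u(674) = u(2) = 23.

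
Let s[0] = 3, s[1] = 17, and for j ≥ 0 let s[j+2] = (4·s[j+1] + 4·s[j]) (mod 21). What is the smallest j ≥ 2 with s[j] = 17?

Listing terms: s[0] = 3, s[1] = 17, s[2] = 17, s[3] = 10, s[4] = 3, s[5] = 10, s[6] = 10, s[7] = 17, s[8] = 3, s[9] = 17.
The sequence repeats with period 8.
The value 17 first appears (with j ≥ 2) at s[2].

2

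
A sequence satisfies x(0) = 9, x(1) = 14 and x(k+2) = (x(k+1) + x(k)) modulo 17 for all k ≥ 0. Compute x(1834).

4

We have x(0) = 9; x(1) = 14; x(2) = 6; x(3) = 3; x(4) = 9; x(5) = 12; x(6) = 4; x(7) = 16; x(8) = 3; x(9) = 2; x(10) = 5; x(11) = 7; x(12) = 12; x(13) = 2; x(14) = 14; x(15) = 16; x(16) = 13; x(17) = 12; x(18) = 8; x(19) = 3; x(20) = 11; x(21) = 14; x(22) = 8; x(23) = 5; x(24) = 13; x(25) = 1; x(26) = 14; x(27) = 15; x(28) = 12; x(29) = 10; x(30) = 5; x(31) = 15; x(32) = 3; x(33) = 1; x(34) = 4; x(35) = 5; x(36) = 9; x(37) = 14.
The sequence repeats with period 36.
So x(1834) = x(0 + ((1834-0) mod 36)) = x(34) = 4.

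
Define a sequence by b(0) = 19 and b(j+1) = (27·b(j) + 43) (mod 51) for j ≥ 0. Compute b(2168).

We have b(0) = 19,  b(1) = 46,  b(2) = 10,  b(3) = 7,  b(4) = 28,  b(5) = 34,  b(6) = 43,  b(7) = 31,  b(8) = 13,  b(9) = 37,  b(10) = 22,  b(11) = 25,  b(12) = 4,  b(13) = 49,  b(14) = 40,  b(15) = 1,  b(16) = 19.
The sequence repeats with period 16.
So b(2168) = b(0 + ((2168-0) mod 16)) = b(8) = 13.

13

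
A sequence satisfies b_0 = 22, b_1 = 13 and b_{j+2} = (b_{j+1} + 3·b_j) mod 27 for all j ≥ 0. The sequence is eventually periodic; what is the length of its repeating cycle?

Listing terms: b_0 = 22, b_1 = 13, b_2 = 25, b_3 = 10, b_4 = 4, b_5 = 7, b_6 = 19, b_7 = 13, b_8 = 16, b_9 = 1, b_{10} = 22, b_{11} = 25, b_{12} = 10.
Since (b_{11}, b_{12}) = (b_2, b_3) = (25, 10) (two consecutive terms determine the rest), the sequence is eventually periodic: after a pre-period of length 2 it cycles with period 9.

9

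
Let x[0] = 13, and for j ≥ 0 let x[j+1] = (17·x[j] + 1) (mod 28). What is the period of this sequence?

12

We have x[0] = 13,  x[1] = 26,  x[2] = 23,  x[3] = 0,  x[4] = 1,  x[5] = 18,  x[6] = 27,  x[7] = 12,  x[8] = 9,  x[9] = 14,  x[10] = 15,  x[11] = 4,  x[12] = 13.
The sequence repeats with period 12.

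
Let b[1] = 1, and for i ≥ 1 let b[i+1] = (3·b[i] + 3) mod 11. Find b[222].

Computing terms: b[1] = 1; b[2] = 6; b[3] = 10; b[4] = 0; b[5] = 3; b[6] = 1.
Since b[6] = b[1] = 1, the sequence is periodic with period 5.
(222 - 1) mod 5 = 1, so b[222] = b[2] = 6.

6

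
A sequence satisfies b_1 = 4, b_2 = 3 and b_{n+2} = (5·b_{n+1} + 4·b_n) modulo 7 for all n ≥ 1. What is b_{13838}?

2

Computing terms: b_1 = 4; b_2 = 3; b_3 = 3; b_4 = 6; b_5 = 0; b_6 = 3; b_7 = 1; b_8 = 3; b_9 = 5; b_{10} = 2; b_{11} = 2; b_{12} = 4; b_{13} = 0; b_{14} = 2; b_{15} = 3; b_{16} = 2; b_{17} = 1; b_{18} = 6; b_{19} = 6; b_{20} = 5; b_{21} = 0; b_{22} = 6; b_{23} = 2; b_{24} = 6; b_{25} = 3; b_{26} = 4; b_{27} = 4; b_{28} = 1; b_{29} = 0; b_{30} = 4; b_{31} = 6; b_{32} = 4; b_{33} = 2; b_{34} = 5; b_{35} = 5; b_{36} = 3; b_{37} = 0; b_{38} = 5; b_{39} = 4; b_{40} = 5; b_{41} = 6; b_{42} = 1; b_{43} = 1; b_{44} = 2; b_{45} = 0; b_{46} = 1; b_{47} = 5; b_{48} = 1; b_{49} = 4; b_{50} = 3.
Since (b_{49}, b_{50}) = (b_1, b_2) = (4, 3) (two consecutive terms determine the rest), the sequence is periodic with period 48.
So b_{13838} = b_{1 + ((13838-1) mod 48)} = b_{14} = 2.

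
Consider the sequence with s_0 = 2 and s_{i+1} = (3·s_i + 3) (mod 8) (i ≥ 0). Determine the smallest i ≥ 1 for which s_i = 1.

1

Listing terms: s_0 = 2, s_1 = 1, s_2 = 6, s_3 = 5, s_4 = 2.
The sequence repeats with period 4.
The value 1 first appears (with i ≥ 1) at s_1.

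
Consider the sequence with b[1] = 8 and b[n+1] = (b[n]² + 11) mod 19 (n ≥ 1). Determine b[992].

1

Listing terms: b[1] = 8; b[2] = 18; b[3] = 12; b[4] = 3; b[5] = 1; b[6] = 12.
Since b[6] = b[3] = 12, the sequence is eventually periodic: after a pre-period of length 2 it cycles with period 3.
For n ≥ 3, b[n] depends only on (n - 3) mod 3. (992 - 3) mod 3 = 2, so b[992] = b[5] = 1.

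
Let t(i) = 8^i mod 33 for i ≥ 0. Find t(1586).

We have t(0) = 1, t(1) = 8, t(2) = 31, t(3) = 17, t(4) = 4, t(5) = 32, t(6) = 25, t(7) = 2, t(8) = 16, t(9) = 29, t(10) = 1.
The sequence repeats with period 10.
So t(1586) = t(0 + ((1586-0) mod 10)) = t(6) = 25.

25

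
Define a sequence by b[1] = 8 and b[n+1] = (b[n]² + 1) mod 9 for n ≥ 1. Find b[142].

8

b[1] = 8, b[2] = 2, b[3] = 5, b[4] = 8.
Since b[4] = b[1] = 8, the sequence is periodic with period 3.
(142 - 1) mod 3 = 0, so b[142] = b[1] = 8.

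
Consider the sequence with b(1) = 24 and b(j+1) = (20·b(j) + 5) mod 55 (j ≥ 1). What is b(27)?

45

Listing terms: b(1) = 24,  b(2) = 45,  b(3) = 25,  b(4) = 10,  b(5) = 40,  b(6) = 35,  b(7) = 45.
Since b(7) = b(2) = 45, the sequence is eventually periodic: after a pre-period of length 1 it cycles with period 5.
For j ≥ 2, b(j) depends only on (j - 2) mod 5. (27 - 2) mod 5 = 0, so b(27) = b(2) = 45.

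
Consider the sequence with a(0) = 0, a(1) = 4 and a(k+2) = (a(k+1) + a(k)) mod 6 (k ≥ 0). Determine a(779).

Listing terms: a(0) = 0; a(1) = 4; a(2) = 4; a(3) = 2; a(4) = 0; a(5) = 2; a(6) = 2; a(7) = 4; a(8) = 0; a(9) = 4.
Since (a(8), a(9)) = (a(0), a(1)) = (0, 4) (two consecutive terms determine the rest), the sequence is periodic with period 8.
So a(779) = a(0 + ((779-0) mod 8)) = a(3) = 2.

2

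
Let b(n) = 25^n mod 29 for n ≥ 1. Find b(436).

b(1) = 25,  b(2) = 16,  b(3) = 23,  b(4) = 24,  b(5) = 20,  b(6) = 7,  b(7) = 1,  b(8) = 25.
Since b(8) = b(1) = 25, the sequence is periodic with period 7.
So b(436) = b(1 + ((436-1) mod 7)) = b(2) = 16.

16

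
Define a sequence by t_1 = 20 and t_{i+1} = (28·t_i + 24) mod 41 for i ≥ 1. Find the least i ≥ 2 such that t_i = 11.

22

Computing terms: t_1 = 20, t_2 = 10, t_3 = 17, t_4 = 8, t_5 = 2, t_6 = 39, t_7 = 9, t_8 = 30, t_9 = 3, t_{10} = 26, t_{11} = 14, t_{12} = 6, t_{13} = 28, t_{14} = 29, t_{15} = 16, t_{16} = 21, t_{17} = 38, t_{18} = 22, t_{19} = 25, t_{20} = 27, t_{21} = 1, t_{22} = 11, t_{23} = 4, t_{24} = 13, t_{25} = 19, t_{26} = 23, t_{27} = 12, t_{28} = 32, t_{29} = 18, t_{30} = 36, t_{31} = 7, t_{32} = 15, t_{33} = 34, t_{34} = 33, t_{35} = 5, t_{36} = 0, t_{37} = 24, t_{38} = 40, t_{39} = 37, t_{40} = 35, t_{41} = 20.
The sequence repeats with period 40.
The value 11 first appears (with i ≥ 2) at t_{22}.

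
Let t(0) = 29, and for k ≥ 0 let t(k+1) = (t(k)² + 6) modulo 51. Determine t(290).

We have t(0) = 29,  t(1) = 31,  t(2) = 49,  t(3) = 10,  t(4) = 4,  t(5) = 22,  t(6) = 31.
Since t(6) = t(1) = 31, the sequence is eventually periodic: after a pre-period of length 1 it cycles with period 5.
For k ≥ 1, t(k) depends only on (k - 1) mod 5. (290 - 1) mod 5 = 4, so t(290) = t(5) = 22.

22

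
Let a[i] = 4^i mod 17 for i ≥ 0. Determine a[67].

Listing terms: a[0] = 1; a[1] = 4; a[2] = 16; a[3] = 13; a[4] = 1.
The sequence repeats with period 4.
(67 - 0) mod 4 = 3, so a[67] = a[3] = 13.

13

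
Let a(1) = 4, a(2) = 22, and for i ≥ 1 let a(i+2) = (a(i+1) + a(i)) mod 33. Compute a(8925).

Computing terms: a(1) = 4,  a(2) = 22,  a(3) = 26,  a(4) = 15,  a(5) = 8,  a(6) = 23,  a(7) = 31,  a(8) = 21,  a(9) = 19,  a(10) = 7,  a(11) = 26,  a(12) = 0,  a(13) = 26,  a(14) = 26,  a(15) = 19,  a(16) = 12,  a(17) = 31,  a(18) = 10,  a(19) = 8,  a(20) = 18,  a(21) = 26,  a(22) = 11,  a(23) = 4,  a(24) = 15,  a(25) = 19,  a(26) = 1,  a(27) = 20,  a(28) = 21,  a(29) = 8,  a(30) = 29,  a(31) = 4,  a(32) = 0,  a(33) = 4,  a(34) = 4,  a(35) = 8,  a(36) = 12,  a(37) = 20,  a(38) = 32,  a(39) = 19,  a(40) = 18,  a(41) = 4,  a(42) = 22.
The sequence repeats with period 40.
(8925 - 1) mod 40 = 4, so a(8925) = a(5) = 8.

8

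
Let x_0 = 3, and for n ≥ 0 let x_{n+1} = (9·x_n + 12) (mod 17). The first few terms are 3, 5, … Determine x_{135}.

We have x_0 = 3,  x_1 = 5,  x_2 = 6,  x_3 = 15,  x_4 = 11,  x_5 = 9,  x_6 = 8,  x_7 = 16,  x_8 = 3.
Since x_8 = x_0 = 3, the sequence is periodic with period 8.
(135 - 0) mod 8 = 7, so x_{135} = x_7 = 16.

16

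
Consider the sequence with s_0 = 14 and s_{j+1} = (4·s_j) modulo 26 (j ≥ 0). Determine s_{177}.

Listing terms: s_0 = 14, s_1 = 4, s_2 = 16, s_3 = 12, s_4 = 22, s_5 = 10, s_6 = 14.
Since s_6 = s_0 = 14, the sequence is periodic with period 6.
So s_{177} = s_{0 + ((177-0) mod 6)} = s_3 = 12.

12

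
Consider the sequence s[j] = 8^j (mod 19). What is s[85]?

8

We have s[1] = 8; s[2] = 7; s[3] = 18; s[4] = 11; s[5] = 12; s[6] = 1; s[7] = 8.
The sequence repeats with period 6.
(85 - 1) mod 6 = 0, so s[85] = s[1] = 8.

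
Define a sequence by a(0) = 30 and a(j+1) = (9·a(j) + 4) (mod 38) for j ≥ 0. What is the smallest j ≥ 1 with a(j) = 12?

6

a(0) = 30, a(1) = 8, a(2) = 0, a(3) = 4, a(4) = 2, a(5) = 22, a(6) = 12, a(7) = 36, a(8) = 24, a(9) = 30.
Since a(9) = a(0) = 30, the sequence is periodic with period 9.
The value 12 first appears (with j ≥ 1) at a(6).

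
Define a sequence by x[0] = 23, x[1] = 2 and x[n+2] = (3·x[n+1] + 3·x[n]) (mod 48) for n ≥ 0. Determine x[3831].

39

x[0] = 23,  x[1] = 2,  x[2] = 27,  x[3] = 39,  x[4] = 6,  x[5] = 39,  x[6] = 39,  x[7] = 42,  x[8] = 3,  x[9] = 39,  x[10] = 30,  x[11] = 15,  x[12] = 39,  x[13] = 18,  x[14] = 27,  x[15] = 39.
Since (x[14], x[15]) = (x[2], x[3]) = (27, 39) (two consecutive terms determine the rest), the sequence is eventually periodic: after a pre-period of length 2 it cycles with period 12.
For n ≥ 2, x[n] depends only on (n - 2) mod 12. (3831 - 2) mod 12 = 1, so x[3831] = x[3] = 39.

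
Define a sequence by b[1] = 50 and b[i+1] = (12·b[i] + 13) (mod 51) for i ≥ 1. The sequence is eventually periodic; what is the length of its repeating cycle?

b[1] = 50, b[2] = 1, b[3] = 25, b[4] = 7, b[5] = 46, b[6] = 4, b[7] = 10, b[8] = 31, b[9] = 28, b[10] = 43, b[11] = 19, b[12] = 37, b[13] = 49, b[14] = 40, b[15] = 34, b[16] = 13, b[17] = 16, b[18] = 1.
Since b[18] = b[2] = 1, the sequence is eventually periodic: after a pre-period of length 1 it cycles with period 16.

16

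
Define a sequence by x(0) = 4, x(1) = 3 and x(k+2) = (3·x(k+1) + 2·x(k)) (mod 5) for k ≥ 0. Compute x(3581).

Listing terms: x(0) = 4, x(1) = 3, x(2) = 2, x(3) = 2, x(4) = 0, x(5) = 4, x(6) = 2, x(7) = 4, x(8) = 1, x(9) = 1, x(10) = 0, x(11) = 2, x(12) = 1, x(13) = 2, x(14) = 3, x(15) = 3, x(16) = 0, x(17) = 1, x(18) = 3, x(19) = 1, x(20) = 4, x(21) = 4, x(22) = 0, x(23) = 3, x(24) = 4, x(25) = 3.
The sequence repeats with period 24.
So x(3581) = x(0 + ((3581-0) mod 24)) = x(5) = 4.

4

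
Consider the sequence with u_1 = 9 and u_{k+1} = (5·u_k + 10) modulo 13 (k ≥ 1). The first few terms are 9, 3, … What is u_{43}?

Listing terms: u_1 = 9, u_2 = 3, u_3 = 12, u_4 = 5, u_5 = 9.
Since u_5 = u_1 = 9, the sequence is periodic with period 4.
So u_{43} = u_{1 + ((43-1) mod 4)} = u_3 = 12.

12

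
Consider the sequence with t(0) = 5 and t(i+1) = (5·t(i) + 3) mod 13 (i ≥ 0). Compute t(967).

We have t(0) = 5; t(1) = 2; t(2) = 0; t(3) = 3; t(4) = 5.
Since t(4) = t(0) = 5, the sequence is periodic with period 4.
So t(967) = t(0 + ((967-0) mod 4)) = t(3) = 3.

3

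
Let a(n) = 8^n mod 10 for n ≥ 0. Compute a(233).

8

We have a(0) = 1; a(1) = 8; a(2) = 4; a(3) = 2; a(4) = 6; a(5) = 8.
Since a(5) = a(1) = 8, the sequence is eventually periodic: after a pre-period of length 1 it cycles with period 4.
For n ≥ 1, a(n) depends only on (n - 1) mod 4. (233 - 1) mod 4 = 0, so a(233) = a(1) = 8.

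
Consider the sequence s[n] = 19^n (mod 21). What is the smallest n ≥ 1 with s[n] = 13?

3

We have s[0] = 1, s[1] = 19, s[2] = 4, s[3] = 13, s[4] = 16, s[5] = 10, s[6] = 1.
Since s[6] = s[0] = 1, the sequence is periodic with period 6.
The value 13 first appears (with n ≥ 1) at s[3].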